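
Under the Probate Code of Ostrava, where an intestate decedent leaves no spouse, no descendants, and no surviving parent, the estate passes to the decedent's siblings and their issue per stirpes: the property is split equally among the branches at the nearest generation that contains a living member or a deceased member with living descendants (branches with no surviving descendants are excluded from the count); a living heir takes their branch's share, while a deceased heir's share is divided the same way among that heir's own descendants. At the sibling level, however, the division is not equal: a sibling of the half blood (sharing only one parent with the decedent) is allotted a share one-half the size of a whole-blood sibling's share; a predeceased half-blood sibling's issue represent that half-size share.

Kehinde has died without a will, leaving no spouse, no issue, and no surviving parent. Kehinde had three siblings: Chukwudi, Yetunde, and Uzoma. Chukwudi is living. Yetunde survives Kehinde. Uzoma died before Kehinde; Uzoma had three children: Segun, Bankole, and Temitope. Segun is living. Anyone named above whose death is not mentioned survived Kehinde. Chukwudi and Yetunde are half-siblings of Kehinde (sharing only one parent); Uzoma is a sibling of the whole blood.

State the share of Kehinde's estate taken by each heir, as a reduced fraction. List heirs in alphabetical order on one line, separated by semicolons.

No spouse, descendants, or parent survives, so the estate passes to Kehinde's siblings per stirpes.
Half-blood siblings count for one-half the weight of whole-blood siblings at the initial division.
Dividing 1 in proportion to weights (total weight 2): Chukwudi (weight 1/2) → 1/4; Yetunde (weight 1/2) → 1/4; Uzoma (weight 1) → 1/2.
Chukwudi is living and takes 1/4.
Yetunde is living and takes 1/4.
Uzoma predeceased; the 1/2 allotted to Uzoma's branch passes to Uzoma's issue by representation.
The 1/2 is divided into 3 equal shares of 1/6 among Segun, Bankole, Temitope.
Segun is living and takes 1/6.
Bankole is living and takes 1/6.
Temitope is living and takes 1/6.

Bankole 1/6; Chukwudi 1/4; Segun 1/6; Temitope 1/6; Yetunde 1/4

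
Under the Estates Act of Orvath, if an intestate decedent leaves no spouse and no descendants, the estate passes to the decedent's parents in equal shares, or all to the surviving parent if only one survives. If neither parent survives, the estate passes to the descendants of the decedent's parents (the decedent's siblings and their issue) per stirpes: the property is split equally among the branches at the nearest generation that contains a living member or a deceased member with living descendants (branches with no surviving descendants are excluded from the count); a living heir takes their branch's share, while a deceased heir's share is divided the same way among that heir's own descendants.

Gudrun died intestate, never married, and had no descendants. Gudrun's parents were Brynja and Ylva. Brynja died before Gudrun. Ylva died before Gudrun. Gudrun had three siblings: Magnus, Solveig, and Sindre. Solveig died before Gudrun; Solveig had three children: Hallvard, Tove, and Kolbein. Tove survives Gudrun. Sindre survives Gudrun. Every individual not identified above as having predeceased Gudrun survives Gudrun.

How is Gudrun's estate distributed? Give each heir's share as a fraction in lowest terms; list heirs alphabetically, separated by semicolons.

Hallvard 1/9; Kolbein 1/9; Magnus 1/3; Sindre 1/3; Tove 1/9

Neither parent survives and there are no descendants, so the estate passes to Gudrun's siblings and their issue per stirpes.
The estate is divided into 3 equal shares of 1/3 among Magnus, Solveig, Sindre.
Magnus is living and takes 1/3.
Solveig predeceased; the 1/3 allotted to Solveig's branch passes to Solveig's issue by representation.
The 1/3 is divided into 3 equal shares of 1/9 among Hallvard, Tove, Kolbein.
Hallvard is living and takes 1/9.
Tove is living and takes 1/9.
Kolbein is living and takes 1/9.
Sindre is living and takes 1/3.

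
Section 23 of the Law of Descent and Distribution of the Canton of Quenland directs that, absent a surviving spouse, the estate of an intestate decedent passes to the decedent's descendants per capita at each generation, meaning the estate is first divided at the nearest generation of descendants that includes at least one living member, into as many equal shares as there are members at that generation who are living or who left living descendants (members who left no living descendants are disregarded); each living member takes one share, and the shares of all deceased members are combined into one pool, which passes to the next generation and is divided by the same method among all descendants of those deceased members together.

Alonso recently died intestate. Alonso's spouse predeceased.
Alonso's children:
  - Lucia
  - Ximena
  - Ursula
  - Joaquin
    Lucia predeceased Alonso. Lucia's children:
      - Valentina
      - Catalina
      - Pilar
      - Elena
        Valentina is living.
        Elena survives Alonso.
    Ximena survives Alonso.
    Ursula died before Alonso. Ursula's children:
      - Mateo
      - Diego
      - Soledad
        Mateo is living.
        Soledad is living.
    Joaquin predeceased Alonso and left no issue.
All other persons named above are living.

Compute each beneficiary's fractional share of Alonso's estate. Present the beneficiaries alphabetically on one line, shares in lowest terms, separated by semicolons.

There is no surviving spouse, so the entire estate passes to Alonso's descendants per capita at each generation.
At generation 1 (Lucia, Ximena, Ursula) there are 3 shares of (1)/3 = 1/3 each.
Living: Ximena — each takes 1/3.
Deceased: Lucia and Ursula. Their combined 2/3 is pooled and carried to generation 2.
At generation 2 (Valentina, Catalina, Pilar, Elena, Mateo, Diego, Soledad) there are 7 shares of (2/3)/7 = 2/21 each.
Living: Valentina, Catalina, Pilar, Elena, Mateo, Diego, and Soledad — each takes 2/21.

Catalina 2/21; Diego 2/21; Elena 2/21; Mateo 2/21; Pilar 2/21; Soledad 2/21; Valentina 2/21; Ximena 1/3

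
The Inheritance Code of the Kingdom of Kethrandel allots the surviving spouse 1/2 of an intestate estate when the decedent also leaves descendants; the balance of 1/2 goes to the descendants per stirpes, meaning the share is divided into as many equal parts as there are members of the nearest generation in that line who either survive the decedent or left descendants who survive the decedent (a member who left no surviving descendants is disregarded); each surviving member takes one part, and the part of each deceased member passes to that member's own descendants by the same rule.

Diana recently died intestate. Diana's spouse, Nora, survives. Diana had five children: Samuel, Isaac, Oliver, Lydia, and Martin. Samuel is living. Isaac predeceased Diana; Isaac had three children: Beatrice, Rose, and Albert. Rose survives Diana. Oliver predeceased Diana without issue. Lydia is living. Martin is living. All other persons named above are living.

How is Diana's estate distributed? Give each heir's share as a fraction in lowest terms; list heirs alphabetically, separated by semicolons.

Albert 1/24; Beatrice 1/24; Lydia 1/8; Martin 1/8; Nora 1/2; Rose 1/24; Samuel 1/8

Nora, as surviving spouse, takes 1/2.
The remaining 1/2 passes to Diana's descendants per stirpes.
Oliver left no surviving issue, so that branch lapses and is disregarded.
The 1/2 is divided into 4 equal shares of 1/8 among Samuel, Isaac, Lydia, Martin.
Samuel is living and takes 1/8.
Isaac predeceased; the 1/8 allotted to Isaac's branch passes to Isaac's issue by representation.
The 1/8 is divided into 3 equal shares of 1/24 among Beatrice, Rose, Albert.
Beatrice is living and takes 1/24.
Rose is living and takes 1/24.
Albert is living and takes 1/24.
Lydia is living and takes 1/8.
Martin is living and takes 1/8.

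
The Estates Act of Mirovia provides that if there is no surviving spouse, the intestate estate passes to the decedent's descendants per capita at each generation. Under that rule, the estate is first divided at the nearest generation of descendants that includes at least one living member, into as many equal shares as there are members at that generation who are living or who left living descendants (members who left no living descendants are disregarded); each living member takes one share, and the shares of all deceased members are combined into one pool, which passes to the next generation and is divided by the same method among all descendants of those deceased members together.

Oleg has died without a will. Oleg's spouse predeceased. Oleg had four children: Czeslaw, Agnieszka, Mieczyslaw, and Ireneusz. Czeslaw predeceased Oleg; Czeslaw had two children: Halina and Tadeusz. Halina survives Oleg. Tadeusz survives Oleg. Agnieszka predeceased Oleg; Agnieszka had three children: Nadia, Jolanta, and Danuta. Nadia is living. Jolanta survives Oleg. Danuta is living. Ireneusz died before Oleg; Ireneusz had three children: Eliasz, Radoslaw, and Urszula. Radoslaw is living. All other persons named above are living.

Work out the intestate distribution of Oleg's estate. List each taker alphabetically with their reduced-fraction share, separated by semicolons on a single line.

Danuta 3/32; Eliasz 3/32; Halina 3/32; Jolanta 3/32; Mieczyslaw 1/4; Nadia 3/32; Radoslaw 3/32; Tadeusz 3/32; Urszula 3/32

There is no surviving spouse, so the entire estate passes to Oleg's descendants per capita at each generation.
At generation 1 (Czeslaw, Agnieszka, Mieczyslaw, Ireneusz) there are 4 shares of (1)/4 = 1/4 each.
Living: Mieczyslaw — each takes 1/4.
Deceased: Czeslaw, Agnieszka, and Ireneusz. Their combined 3/4 is pooled and carried to generation 2.
At generation 2 (Halina, Tadeusz, Nadia, Jolanta, Danuta, Eliasz, Radoslaw, Urszula) there are 8 shares of (3/4)/8 = 3/32 each.
Living: Halina, Tadeusz, Nadia, Jolanta, Danuta, Eliasz, Radoslaw, and Urszula — each takes 3/32.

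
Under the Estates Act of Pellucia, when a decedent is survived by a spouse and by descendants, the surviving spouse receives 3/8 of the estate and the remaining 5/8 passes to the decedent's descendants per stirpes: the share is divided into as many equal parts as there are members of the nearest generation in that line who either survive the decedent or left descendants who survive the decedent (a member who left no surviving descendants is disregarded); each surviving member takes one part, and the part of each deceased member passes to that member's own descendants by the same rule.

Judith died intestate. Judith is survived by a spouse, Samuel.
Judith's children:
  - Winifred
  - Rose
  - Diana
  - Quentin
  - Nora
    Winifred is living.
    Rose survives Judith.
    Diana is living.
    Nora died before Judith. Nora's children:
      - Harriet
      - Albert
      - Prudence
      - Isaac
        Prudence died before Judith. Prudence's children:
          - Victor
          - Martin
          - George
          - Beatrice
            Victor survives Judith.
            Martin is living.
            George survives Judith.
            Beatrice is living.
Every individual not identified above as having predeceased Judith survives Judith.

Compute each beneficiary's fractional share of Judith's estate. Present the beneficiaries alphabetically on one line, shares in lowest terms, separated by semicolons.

Albert 1/32; Beatrice 1/128; Diana 1/8; George 1/128; Harriet 1/32; Isaac 1/32; Martin 1/128; Quentin 1/8; Rose 1/8; Samuel 3/8; Victor 1/128; Winifred 1/8

Samuel, as surviving spouse, takes 3/8.
The remaining 5/8 passes to Judith's descendants per stirpes.
The 5/8 is divided into 5 equal shares of 1/8 among Winifred, Rose, Diana, Quentin, Nora.
Winifred is living and takes 1/8.
Rose is living and takes 1/8.
Diana is living and takes 1/8.
Quentin is living and takes 1/8.
Nora predeceased; the 1/8 allotted to Nora's branch passes to Nora's issue by representation.
The 1/8 is divided into 4 equal shares of 1/32 among Harriet, Albert, Prudence, Isaac.
Harriet is living and takes 1/32.
Albert is living and takes 1/32.
Prudence predeceased; the 1/32 allotted to Prudence's branch passes to Prudence's issue by representation.
The 1/32 is divided into 4 equal shares of 1/128 among Victor, Martin, George, Beatrice.
Victor is living and takes 1/128.
Martin is living and takes 1/128.
George is living and takes 1/128.
Beatrice is living and takes 1/128.
Isaac is living and takes 1/32.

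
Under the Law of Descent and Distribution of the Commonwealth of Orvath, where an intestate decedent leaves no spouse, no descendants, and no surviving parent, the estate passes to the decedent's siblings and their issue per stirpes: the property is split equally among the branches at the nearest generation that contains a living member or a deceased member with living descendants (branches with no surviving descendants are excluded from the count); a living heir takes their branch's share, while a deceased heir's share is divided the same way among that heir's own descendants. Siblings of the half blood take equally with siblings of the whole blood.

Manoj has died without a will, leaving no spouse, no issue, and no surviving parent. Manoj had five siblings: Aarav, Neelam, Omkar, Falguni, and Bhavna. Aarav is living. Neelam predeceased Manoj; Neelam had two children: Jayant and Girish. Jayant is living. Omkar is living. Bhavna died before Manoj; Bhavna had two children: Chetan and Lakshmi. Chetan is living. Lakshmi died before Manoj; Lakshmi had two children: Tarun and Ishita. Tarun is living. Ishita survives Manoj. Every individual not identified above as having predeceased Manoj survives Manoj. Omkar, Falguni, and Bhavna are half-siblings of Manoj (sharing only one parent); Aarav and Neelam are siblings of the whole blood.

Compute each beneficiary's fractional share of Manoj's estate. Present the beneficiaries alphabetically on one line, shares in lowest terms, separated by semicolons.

Aarav 1/5; Chetan 1/10; Falguni 1/5; Girish 1/10; Ishita 1/20; Jayant 1/10; Omkar 1/5; Tarun 1/20

No spouse, descendants, or parent survives, so the estate passes to Manoj's siblings per stirpes.
Half-blood and whole-blood siblings take equally under the stated rule.
The estate is divided into 5 equal shares of 1/5 among Aarav, Neelam, Omkar, Falguni, Bhavna.
Aarav is living and takes 1/5.
Neelam predeceased; the 1/5 allotted to Neelam's branch passes to Neelam's issue by representation.
The 1/5 is divided into 2 equal shares of 1/10 among Jayant, Girish.
Jayant is living and takes 1/10.
Girish is living and takes 1/10.
Omkar is living and takes 1/5.
Falguni is living and takes 1/5.
Bhavna predeceased; the 1/5 allotted to Bhavna's branch passes to Bhavna's issue by representation.
The 1/5 is divided into 2 equal shares of 1/10 among Chetan, Lakshmi.
Chetan is living and takes 1/10.
Lakshmi predeceased; the 1/10 allotted to Lakshmi's branch passes to Lakshmi's issue by representation.
The 1/10 is divided into 2 equal shares of 1/20 among Tarun, Ishita.
Tarun is living and takes 1/20.
Ishita is living and takes 1/20.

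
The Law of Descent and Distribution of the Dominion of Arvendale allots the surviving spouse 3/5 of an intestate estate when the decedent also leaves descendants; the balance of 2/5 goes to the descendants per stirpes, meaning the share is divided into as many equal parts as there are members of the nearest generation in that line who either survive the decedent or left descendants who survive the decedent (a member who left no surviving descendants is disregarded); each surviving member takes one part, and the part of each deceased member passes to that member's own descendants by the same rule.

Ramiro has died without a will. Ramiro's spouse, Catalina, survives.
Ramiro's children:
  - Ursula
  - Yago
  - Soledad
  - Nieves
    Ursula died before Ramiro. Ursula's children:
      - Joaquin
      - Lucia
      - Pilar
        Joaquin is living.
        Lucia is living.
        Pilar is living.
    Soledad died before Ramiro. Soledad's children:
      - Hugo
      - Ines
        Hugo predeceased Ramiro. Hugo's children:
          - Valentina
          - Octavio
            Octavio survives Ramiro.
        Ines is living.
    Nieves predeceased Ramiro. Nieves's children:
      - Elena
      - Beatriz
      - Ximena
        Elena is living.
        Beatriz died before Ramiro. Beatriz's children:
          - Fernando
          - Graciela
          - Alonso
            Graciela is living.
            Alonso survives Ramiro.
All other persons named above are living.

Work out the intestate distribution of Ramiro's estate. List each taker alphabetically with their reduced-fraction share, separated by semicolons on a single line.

Alonso 1/90; Catalina 3/5; Elena 1/30; Fernando 1/90; Graciela 1/90; Ines 1/20; Joaquin 1/30; Lucia 1/30; Octavio 1/40; Pilar 1/30; Valentina 1/40; Ximena 1/30; Yago 1/10

Catalina, as surviving spouse, takes 3/5.
The remaining 2/5 passes to Ramiro's descendants per stirpes.
The 2/5 is divided into 4 equal shares of 1/10 among Ursula, Yago, Soledad, Nieves.
Ursula predeceased; the 1/10 allotted to Ursula's branch passes to Ursula's issue by representation.
The 1/10 is divided into 3 equal shares of 1/30 among Joaquin, Lucia, Pilar.
Joaquin is living and takes 1/30.
Lucia is living and takes 1/30.
Pilar is living and takes 1/30.
Yago is living and takes 1/10.
Soledad predeceased; the 1/10 allotted to Soledad's branch passes to Soledad's issue by representation.
The 1/10 is divided into 2 equal shares of 1/20 among Hugo, Ines.
Hugo predeceased; the 1/20 allotted to Hugo's branch passes to Hugo's issue by representation.
The 1/20 is divided into 2 equal shares of 1/40 among Valentina, Octavio.
Valentina is living and takes 1/40.
Octavio is living and takes 1/40.
Ines is living and takes 1/20.
Nieves predeceased; the 1/10 allotted to Nieves's branch passes to Nieves's issue by representation.
The 1/10 is divided into 3 equal shares of 1/30 among Elena, Beatriz, Ximena.
Elena is living and takes 1/30.
Beatriz predeceased; the 1/30 allotted to Beatriz's branch passes to Beatriz's issue by representation.
The 1/30 is divided into 3 equal shares of 1/90 among Fernando, Graciela, Alonso.
Fernando is living and takes 1/90.
Graciela is living and takes 1/90.
Alonso is living and takes 1/90.
Ximena is living and takes 1/30.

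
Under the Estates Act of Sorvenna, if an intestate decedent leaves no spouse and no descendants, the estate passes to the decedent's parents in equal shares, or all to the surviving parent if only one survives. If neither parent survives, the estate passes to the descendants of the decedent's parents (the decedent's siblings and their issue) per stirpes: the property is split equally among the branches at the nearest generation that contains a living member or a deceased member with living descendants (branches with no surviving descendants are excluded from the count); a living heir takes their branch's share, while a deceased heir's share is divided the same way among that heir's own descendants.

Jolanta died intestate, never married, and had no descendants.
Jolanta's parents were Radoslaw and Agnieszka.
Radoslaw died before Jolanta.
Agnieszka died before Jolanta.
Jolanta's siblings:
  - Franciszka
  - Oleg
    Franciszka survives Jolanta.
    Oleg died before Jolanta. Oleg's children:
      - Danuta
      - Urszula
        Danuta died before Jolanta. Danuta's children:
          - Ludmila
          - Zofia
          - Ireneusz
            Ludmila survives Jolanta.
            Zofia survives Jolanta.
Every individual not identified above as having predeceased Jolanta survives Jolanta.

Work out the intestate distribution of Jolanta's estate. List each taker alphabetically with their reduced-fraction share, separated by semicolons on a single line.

Neither parent survives and there are no descendants, so the estate passes to Jolanta's siblings and their issue per stirpes.
The estate is divided into 2 equal shares of 1/2 among Franciszka, Oleg.
Franciszka is living and takes 1/2.
Oleg predeceased; the 1/2 allotted to Oleg's branch passes to Oleg's issue by representation.
The 1/2 is divided into 2 equal shares of 1/4 among Danuta, Urszula.
Danuta predeceased; the 1/4 allotted to Danuta's branch passes to Danuta's issue by representation.
The 1/4 is divided into 3 equal shares of 1/12 among Ludmila, Zofia, Ireneusz.
Ludmila is living and takes 1/12.
Zofia is living and takes 1/12.
Ireneusz is living and takes 1/12.
Urszula is living and takes 1/4.

Franciszka 1/2; Ireneusz 1/12; Ludmila 1/12; Urszula 1/4; Zofia 1/12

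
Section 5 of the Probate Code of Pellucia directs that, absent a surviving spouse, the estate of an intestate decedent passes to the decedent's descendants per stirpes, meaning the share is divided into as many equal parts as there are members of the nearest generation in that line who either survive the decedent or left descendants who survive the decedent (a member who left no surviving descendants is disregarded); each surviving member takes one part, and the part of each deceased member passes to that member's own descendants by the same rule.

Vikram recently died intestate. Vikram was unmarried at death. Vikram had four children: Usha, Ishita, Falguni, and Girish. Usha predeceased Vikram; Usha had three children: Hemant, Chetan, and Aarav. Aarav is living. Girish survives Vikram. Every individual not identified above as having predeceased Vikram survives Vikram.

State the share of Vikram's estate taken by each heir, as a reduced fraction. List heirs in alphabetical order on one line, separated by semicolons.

Aarav 1/12; Chetan 1/12; Falguni 1/4; Girish 1/4; Hemant 1/12; Ishita 1/4

There is no surviving spouse, so the entire estate passes to Vikram's descendants per stirpes.
The estate is divided into 4 equal shares of 1/4 among Usha, Ishita, Falguni, Girish.
Usha predeceased; the 1/4 allotted to Usha's branch passes to Usha's issue by representation.
The 1/4 is divided into 3 equal shares of 1/12 among Hemant, Chetan, Aarav.
Hemant is living and takes 1/12.
Chetan is living and takes 1/12.
Aarav is living and takes 1/12.
Ishita is living and takes 1/4.
Falguni is living and takes 1/4.
Girish is living and takes 1/4.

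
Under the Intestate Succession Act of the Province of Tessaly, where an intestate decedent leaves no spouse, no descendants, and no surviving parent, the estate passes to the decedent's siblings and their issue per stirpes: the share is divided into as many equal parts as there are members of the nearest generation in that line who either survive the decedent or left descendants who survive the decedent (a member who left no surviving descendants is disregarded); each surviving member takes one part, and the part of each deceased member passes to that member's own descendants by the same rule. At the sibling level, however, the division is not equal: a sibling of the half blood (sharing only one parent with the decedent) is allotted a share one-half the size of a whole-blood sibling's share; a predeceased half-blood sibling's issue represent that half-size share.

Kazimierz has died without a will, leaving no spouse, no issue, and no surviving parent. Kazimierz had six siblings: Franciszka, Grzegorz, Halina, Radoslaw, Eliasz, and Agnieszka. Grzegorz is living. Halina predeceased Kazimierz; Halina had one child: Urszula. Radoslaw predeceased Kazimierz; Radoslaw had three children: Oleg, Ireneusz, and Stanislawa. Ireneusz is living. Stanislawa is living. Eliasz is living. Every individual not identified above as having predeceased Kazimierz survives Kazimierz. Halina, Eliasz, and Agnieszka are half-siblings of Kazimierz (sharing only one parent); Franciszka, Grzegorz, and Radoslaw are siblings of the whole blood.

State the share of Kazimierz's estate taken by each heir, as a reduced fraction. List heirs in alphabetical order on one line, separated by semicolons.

No spouse, descendants, or parent survives, so the estate passes to Kazimierz's siblings per stirpes.
Half-blood siblings count for one-half the weight of whole-blood siblings at the initial division.
Dividing 1 in proportion to weights (total weight 9/2): Franciszka (weight 1) → 2/9; Grzegorz (weight 1) → 2/9; Halina (weight 1/2) → 1/9; Radoslaw (weight 1) → 2/9; Eliasz (weight 1/2) → 1/9; Agnieszka (weight 1/2) → 1/9.
Franciszka is living and takes 2/9.
Grzegorz is living and takes 2/9.
Halina predeceased; the 1/9 allotted to Halina's branch passes to Halina's issue by representation.
Urszula is the sole taker at this level and receives the full 1/9.
Radoslaw predeceased; the 2/9 allotted to Radoslaw's branch passes to Radoslaw's issue by representation.
The 2/9 is divided into 3 equal shares of 2/27 among Oleg, Ireneusz, Stanislawa.
Oleg is living and takes 2/27.
Ireneusz is living and takes 2/27.
Stanislawa is living and takes 2/27.
Eliasz is living and takes 1/9.
Agnieszka is living and takes 1/9.

Agnieszka 1/9; Eliasz 1/9; Franciszka 2/9; Grzegorz 2/9; Ireneusz 2/27; Oleg 2/27; Stanislawa 2/27; Urszula 1/9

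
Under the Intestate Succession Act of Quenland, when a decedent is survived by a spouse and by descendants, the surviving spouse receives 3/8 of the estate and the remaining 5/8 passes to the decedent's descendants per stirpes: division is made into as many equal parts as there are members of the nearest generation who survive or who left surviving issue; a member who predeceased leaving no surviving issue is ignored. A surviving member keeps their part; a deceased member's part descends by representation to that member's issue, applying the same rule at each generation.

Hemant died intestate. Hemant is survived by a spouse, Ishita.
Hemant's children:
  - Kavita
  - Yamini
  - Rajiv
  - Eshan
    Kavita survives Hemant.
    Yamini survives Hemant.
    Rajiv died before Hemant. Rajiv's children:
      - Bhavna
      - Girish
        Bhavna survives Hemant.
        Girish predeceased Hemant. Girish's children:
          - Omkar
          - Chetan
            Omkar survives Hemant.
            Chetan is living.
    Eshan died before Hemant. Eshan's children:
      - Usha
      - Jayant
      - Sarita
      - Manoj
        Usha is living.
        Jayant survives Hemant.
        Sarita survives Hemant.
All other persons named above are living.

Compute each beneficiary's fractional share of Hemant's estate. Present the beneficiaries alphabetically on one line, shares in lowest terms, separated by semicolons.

Ishita, as surviving spouse, takes 3/8.
The remaining 5/8 passes to Hemant's descendants per stirpes.
The 5/8 is divided into 4 equal shares of 5/32 among Kavita, Yamini, Rajiv, Eshan.
Kavita is living and takes 5/32.
Yamini is living and takes 5/32.
Rajiv predeceased; the 5/32 allotted to Rajiv's branch passes to Rajiv's issue by representation.
The 5/32 is divided into 2 equal shares of 5/64 among Bhavna, Girish.
Bhavna is living and takes 5/64.
Girish predeceased; the 5/64 allotted to Girish's branch passes to Girish's issue by representation.
The 5/64 is divided into 2 equal shares of 5/128 among Omkar, Chetan.
Omkar is living and takes 5/128.
Chetan is living and takes 5/128.
Eshan predeceased; the 5/32 allotted to Eshan's branch passes to Eshan's issue by representation.
The 5/32 is divided into 4 equal shares of 5/128 among Usha, Jayant, Sarita, Manoj.
Usha is living and takes 5/128.
Jayant is living and takes 5/128.
Sarita is living and takes 5/128.
Manoj is living and takes 5/128.

Bhavna 5/64; Chetan 5/128; Ishita 3/8; Jayant 5/128; Kavita 5/32; Manoj 5/128; Omkar 5/128; Sarita 5/128; Usha 5/128; Yamini 5/32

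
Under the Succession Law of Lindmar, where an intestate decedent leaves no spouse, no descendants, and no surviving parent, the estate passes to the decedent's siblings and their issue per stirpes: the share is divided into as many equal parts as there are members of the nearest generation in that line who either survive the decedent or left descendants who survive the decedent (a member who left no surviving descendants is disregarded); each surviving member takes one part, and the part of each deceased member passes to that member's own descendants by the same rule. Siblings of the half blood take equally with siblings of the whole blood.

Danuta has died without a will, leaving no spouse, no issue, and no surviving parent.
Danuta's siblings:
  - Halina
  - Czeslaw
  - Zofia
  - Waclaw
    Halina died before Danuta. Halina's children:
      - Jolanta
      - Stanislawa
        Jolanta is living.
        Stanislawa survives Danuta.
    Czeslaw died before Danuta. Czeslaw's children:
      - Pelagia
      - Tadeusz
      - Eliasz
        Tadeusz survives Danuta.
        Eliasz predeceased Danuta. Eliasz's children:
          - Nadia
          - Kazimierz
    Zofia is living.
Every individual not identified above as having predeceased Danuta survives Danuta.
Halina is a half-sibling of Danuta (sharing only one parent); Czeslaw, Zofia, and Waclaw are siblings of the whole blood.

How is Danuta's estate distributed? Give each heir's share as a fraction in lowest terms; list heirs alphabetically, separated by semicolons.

No spouse, descendants, or parent survives, so the estate passes to Danuta's siblings per stirpes.
Half-blood and whole-blood siblings take equally under the stated rule.
The estate is divided into 4 equal shares of 1/4 among Halina, Czeslaw, Zofia, Waclaw.
Halina predeceased; the 1/4 allotted to Halina's branch passes to Halina's issue by representation.
The 1/4 is divided into 2 equal shares of 1/8 among Jolanta, Stanislawa.
Jolanta is living and takes 1/8.
Stanislawa is living and takes 1/8.
Czeslaw predeceased; the 1/4 allotted to Czeslaw's branch passes to Czeslaw's issue by representation.
The 1/4 is divided into 3 equal shares of 1/12 among Pelagia, Tadeusz, Eliasz.
Pelagia is living and takes 1/12.
Tadeusz is living and takes 1/12.
Eliasz predeceased; the 1/12 allotted to Eliasz's branch passes to Eliasz's issue by representation.
The 1/12 is divided into 2 equal shares of 1/24 among Nadia, Kazimierz.
Nadia is living and takes 1/24.
Kazimierz is living and takes 1/24.
Zofia is living and takes 1/4.
Waclaw is living and takes 1/4.

Jolanta 1/8; Kazimierz 1/24; Nadia 1/24; Pelagia 1/12; Stanislawa 1/8; Tadeusz 1/12; Waclaw 1/4; Zofia 1/4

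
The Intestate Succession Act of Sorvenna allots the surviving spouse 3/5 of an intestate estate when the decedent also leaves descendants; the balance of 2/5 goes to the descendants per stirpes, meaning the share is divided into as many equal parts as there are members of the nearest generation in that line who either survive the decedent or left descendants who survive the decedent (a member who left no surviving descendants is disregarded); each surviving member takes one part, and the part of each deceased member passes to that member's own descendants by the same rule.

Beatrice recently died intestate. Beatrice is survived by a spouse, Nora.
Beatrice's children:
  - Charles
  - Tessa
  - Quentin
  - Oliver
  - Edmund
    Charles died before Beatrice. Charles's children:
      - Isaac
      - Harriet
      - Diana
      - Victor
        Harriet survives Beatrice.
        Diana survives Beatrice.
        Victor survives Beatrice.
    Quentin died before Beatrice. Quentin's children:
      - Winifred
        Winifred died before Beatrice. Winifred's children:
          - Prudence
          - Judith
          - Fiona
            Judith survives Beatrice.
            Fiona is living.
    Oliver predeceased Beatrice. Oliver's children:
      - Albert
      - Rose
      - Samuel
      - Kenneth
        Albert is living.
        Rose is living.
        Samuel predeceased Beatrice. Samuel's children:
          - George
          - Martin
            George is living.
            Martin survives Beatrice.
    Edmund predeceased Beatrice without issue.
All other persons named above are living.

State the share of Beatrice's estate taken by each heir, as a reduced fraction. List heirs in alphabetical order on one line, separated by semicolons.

Albert 1/40; Diana 1/40; Fiona 1/30; George 1/80; Harriet 1/40; Isaac 1/40; Judith 1/30; Kenneth 1/40; Martin 1/80; Nora 3/5; Prudence 1/30; Rose 1/40; Tessa 1/10; Victor 1/40

Nora, as surviving spouse, takes 3/5.
The remaining 2/5 passes to Beatrice's descendants per stirpes.
Edmund left no surviving issue, so that branch lapses and is disregarded.
The 2/5 is divided into 4 equal shares of 1/10 among Charles, Tessa, Quentin, Oliver.
Charles predeceased; the 1/10 allotted to Charles's branch passes to Charles's issue by representation.
The 1/10 is divided into 4 equal shares of 1/40 among Isaac, Harriet, Diana, Victor.
Isaac is living and takes 1/40.
Harriet is living and takes 1/40.
Diana is living and takes 1/40.
Victor is living and takes 1/40.
Tessa is living and takes 1/10.
Quentin predeceased; the 1/10 allotted to Quentin's branch passes to Quentin's issue by representation.
Winifred's line is the sole branch at this level, so the full 1/10 passes to Winifred's issue by representation.
The 1/10 is divided into 3 equal shares of 1/30 among Prudence, Judith, Fiona.
Prudence is living and takes 1/30.
Judith is living and takes 1/30.
Fiona is living and takes 1/30.
Oliver predeceased; the 1/10 allotted to Oliver's branch passes to Oliver's issue by representation.
The 1/10 is divided into 4 equal shares of 1/40 among Albert, Rose, Samuel, Kenneth.
Albert is living and takes 1/40.
Rose is living and takes 1/40.
Samuel predeceased; the 1/40 allotted to Samuel's branch passes to Samuel's issue by representation.
The 1/40 is divided into 2 equal shares of 1/80 among George, Martin.
George is living and takes 1/80.
Martin is living and takes 1/80.
Kenneth is living and takes 1/40.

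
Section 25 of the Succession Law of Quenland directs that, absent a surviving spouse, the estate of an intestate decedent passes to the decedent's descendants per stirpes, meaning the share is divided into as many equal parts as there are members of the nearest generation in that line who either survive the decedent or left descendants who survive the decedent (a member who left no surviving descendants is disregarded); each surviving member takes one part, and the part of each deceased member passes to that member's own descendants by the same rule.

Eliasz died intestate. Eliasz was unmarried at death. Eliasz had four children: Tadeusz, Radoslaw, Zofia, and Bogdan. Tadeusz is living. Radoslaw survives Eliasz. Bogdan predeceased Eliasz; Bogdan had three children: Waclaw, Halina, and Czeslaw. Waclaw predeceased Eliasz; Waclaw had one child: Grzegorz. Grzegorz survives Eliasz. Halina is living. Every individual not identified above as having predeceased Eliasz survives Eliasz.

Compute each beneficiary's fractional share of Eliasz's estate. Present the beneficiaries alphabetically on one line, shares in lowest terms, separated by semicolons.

There is no surviving spouse, so the entire estate passes to Eliasz's descendants per stirpes.
The estate is divided into 4 equal shares of 1/4 among Tadeusz, Radoslaw, Zofia, Bogdan.
Tadeusz is living and takes 1/4.
Radoslaw is living and takes 1/4.
Zofia is living and takes 1/4.
Bogdan predeceased; the 1/4 allotted to Bogdan's branch passes to Bogdan's issue by representation.
The 1/4 is divided into 3 equal shares of 1/12 among Waclaw, Halina, Czeslaw.
Waclaw predeceased; the 1/12 allotted to Waclaw's branch passes to Waclaw's issue by representation.
Grzegorz is the sole taker at this level and receives the full 1/12.
Halina is living and takes 1/12.
Czeslaw is living and takes 1/12.

Czeslaw 1/12; Grzegorz 1/12; Halina 1/12; Radoslaw 1/4; Tadeusz 1/4; Zofia 1/4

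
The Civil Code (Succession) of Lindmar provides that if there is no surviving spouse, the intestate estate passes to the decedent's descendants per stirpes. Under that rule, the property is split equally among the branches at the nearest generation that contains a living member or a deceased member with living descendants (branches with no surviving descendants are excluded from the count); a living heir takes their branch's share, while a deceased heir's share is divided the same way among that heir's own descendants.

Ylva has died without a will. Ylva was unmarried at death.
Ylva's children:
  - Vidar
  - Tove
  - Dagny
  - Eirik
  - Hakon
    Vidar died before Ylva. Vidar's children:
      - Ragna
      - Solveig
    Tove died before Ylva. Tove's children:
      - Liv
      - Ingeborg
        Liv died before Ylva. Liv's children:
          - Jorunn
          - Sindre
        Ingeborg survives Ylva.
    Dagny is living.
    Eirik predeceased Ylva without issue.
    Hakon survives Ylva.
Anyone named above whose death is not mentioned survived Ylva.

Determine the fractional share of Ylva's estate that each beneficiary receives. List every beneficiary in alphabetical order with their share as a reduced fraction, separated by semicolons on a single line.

Dagny 1/4; Hakon 1/4; Ingeborg 1/8; Jorunn 1/16; Ragna 1/8; Sindre 1/16; Solveig 1/8

There is no surviving spouse, so the entire estate passes to Ylva's descendants per stirpes.
Eirik left no surviving issue, so that branch lapses and is disregarded.
The estate is divided into 4 equal shares of 1/4 among Vidar, Tove, Dagny, Hakon.
Vidar predeceased; the 1/4 allotted to Vidar's branch passes to Vidar's issue by representation.
The 1/4 is divided into 2 equal shares of 1/8 among Ragna, Solveig.
Ragna is living and takes 1/8.
Solveig is living and takes 1/8.
Tove predeceased; the 1/4 allotted to Tove's branch passes to Tove's issue by representation.
The 1/4 is divided into 2 equal shares of 1/8 among Liv, Ingeborg.
Liv predeceased; the 1/8 allotted to Liv's branch passes to Liv's issue by representation.
The 1/8 is divided into 2 equal shares of 1/16 among Jorunn, Sindre.
Jorunn is living and takes 1/16.
Sindre is living and takes 1/16.
Ingeborg is living and takes 1/8.
Dagny is living and takes 1/4.
Hakon is living and takes 1/4.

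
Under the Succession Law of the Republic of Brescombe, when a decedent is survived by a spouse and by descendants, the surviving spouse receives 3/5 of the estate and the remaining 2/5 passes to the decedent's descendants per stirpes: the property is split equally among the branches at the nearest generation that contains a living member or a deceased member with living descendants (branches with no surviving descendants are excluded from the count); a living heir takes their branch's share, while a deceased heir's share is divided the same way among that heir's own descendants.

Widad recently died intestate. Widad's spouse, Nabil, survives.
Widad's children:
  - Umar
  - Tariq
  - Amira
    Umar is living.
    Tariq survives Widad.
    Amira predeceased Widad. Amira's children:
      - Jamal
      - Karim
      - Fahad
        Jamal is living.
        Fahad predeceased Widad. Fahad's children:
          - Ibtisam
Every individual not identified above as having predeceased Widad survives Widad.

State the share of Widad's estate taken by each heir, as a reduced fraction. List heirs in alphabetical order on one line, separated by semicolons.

Ibtisam 2/45; Jamal 2/45; Karim 2/45; Nabil 3/5; Tariq 2/15; Umar 2/15

Nabil, as surviving spouse, takes 3/5.
The remaining 2/5 passes to Widad's descendants per stirpes.
The 2/5 is divided into 3 equal shares of 2/15 among Umar, Tariq, Amira.
Umar is living and takes 2/15.
Tariq is living and takes 2/15.
Amira predeceased; the 2/15 allotted to Amira's branch passes to Amira's issue by representation.
The 2/15 is divided into 3 equal shares of 2/45 among Jamal, Karim, Fahad.
Jamal is living and takes 2/45.
Karim is living and takes 2/45.
Fahad predeceased; the 2/45 allotted to Fahad's branch passes to Fahad's issue by representation.
Ibtisam is the sole taker at this level and receives the full 2/45.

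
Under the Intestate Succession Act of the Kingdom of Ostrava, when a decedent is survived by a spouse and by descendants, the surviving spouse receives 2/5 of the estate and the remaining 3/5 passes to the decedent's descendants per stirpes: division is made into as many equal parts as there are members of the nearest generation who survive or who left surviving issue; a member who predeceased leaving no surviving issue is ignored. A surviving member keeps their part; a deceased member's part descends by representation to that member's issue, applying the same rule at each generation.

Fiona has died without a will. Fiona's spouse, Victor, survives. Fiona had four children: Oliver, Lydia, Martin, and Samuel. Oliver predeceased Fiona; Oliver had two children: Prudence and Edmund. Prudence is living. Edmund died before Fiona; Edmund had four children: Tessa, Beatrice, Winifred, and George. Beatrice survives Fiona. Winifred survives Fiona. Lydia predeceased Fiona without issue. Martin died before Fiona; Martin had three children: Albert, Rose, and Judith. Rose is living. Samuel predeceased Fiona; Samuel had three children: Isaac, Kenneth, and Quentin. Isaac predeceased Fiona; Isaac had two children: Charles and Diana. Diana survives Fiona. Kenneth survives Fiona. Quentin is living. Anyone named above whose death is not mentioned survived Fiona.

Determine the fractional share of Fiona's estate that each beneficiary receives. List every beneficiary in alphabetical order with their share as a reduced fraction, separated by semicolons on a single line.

Albert 1/15; Beatrice 1/40; Charles 1/30; Diana 1/30; George 1/40; Judith 1/15; Kenneth 1/15; Prudence 1/10; Quentin 1/15; Rose 1/15; Tessa 1/40; Victor 2/5; Winifred 1/40

Victor, as surviving spouse, takes 2/5.
The remaining 3/5 passes to Fiona's descendants per stirpes.
Lydia left no surviving issue, so that branch lapses and is disregarded.
The 3/5 is divided into 3 equal shares of 1/5 among Oliver, Martin, Samuel.
Oliver predeceased; the 1/5 allotted to Oliver's branch passes to Oliver's issue by representation.
The 1/5 is divided into 2 equal shares of 1/10 among Prudence, Edmund.
Prudence is living and takes 1/10.
Edmund predeceased; the 1/10 allotted to Edmund's branch passes to Edmund's issue by representation.
The 1/10 is divided into 4 equal shares of 1/40 among Tessa, Beatrice, Winifred, George.
Tessa is living and takes 1/40.
Beatrice is living and takes 1/40.
Winifred is living and takes 1/40.
George is living and takes 1/40.
Martin predeceased; the 1/5 allotted to Martin's branch passes to Martin's issue by representation.
The 1/5 is divided into 3 equal shares of 1/15 among Albert, Rose, Judith.
Albert is living and takes 1/15.
Rose is living and takes 1/15.
Judith is living and takes 1/15.
Samuel predeceased; the 1/5 allotted to Samuel's branch passes to Samuel's issue by representation.
The 1/5 is divided into 3 equal shares of 1/15 among Isaac, Kenneth, Quentin.
Isaac predeceased; the 1/15 allotted to Isaac's branch passes to Isaac's issue by representation.
The 1/15 is divided into 2 equal shares of 1/30 among Charles, Diana.
Charles is living and takes 1/30.
Diana is living and takes 1/30.
Kenneth is living and takes 1/15.
Quentin is living and takes 1/15.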